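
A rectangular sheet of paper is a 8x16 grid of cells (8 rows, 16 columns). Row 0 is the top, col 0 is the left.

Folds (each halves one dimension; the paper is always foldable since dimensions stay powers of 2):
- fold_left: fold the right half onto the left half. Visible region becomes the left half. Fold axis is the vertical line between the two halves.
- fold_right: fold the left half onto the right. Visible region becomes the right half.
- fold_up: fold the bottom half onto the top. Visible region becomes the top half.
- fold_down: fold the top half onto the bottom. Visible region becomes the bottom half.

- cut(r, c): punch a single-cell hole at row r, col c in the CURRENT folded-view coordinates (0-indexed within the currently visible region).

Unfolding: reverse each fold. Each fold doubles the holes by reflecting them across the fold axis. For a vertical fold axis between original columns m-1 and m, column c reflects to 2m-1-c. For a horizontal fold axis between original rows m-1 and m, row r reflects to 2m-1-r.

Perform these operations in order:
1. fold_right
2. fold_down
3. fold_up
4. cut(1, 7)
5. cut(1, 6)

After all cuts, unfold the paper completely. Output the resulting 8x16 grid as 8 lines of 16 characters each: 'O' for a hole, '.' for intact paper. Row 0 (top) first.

Op 1 fold_right: fold axis v@8; visible region now rows[0,8) x cols[8,16) = 8x8
Op 2 fold_down: fold axis h@4; visible region now rows[4,8) x cols[8,16) = 4x8
Op 3 fold_up: fold axis h@6; visible region now rows[4,6) x cols[8,16) = 2x8
Op 4 cut(1, 7): punch at orig (5,15); cuts so far [(5, 15)]; region rows[4,6) x cols[8,16) = 2x8
Op 5 cut(1, 6): punch at orig (5,14); cuts so far [(5, 14), (5, 15)]; region rows[4,6) x cols[8,16) = 2x8
Unfold 1 (reflect across h@6): 4 holes -> [(5, 14), (5, 15), (6, 14), (6, 15)]
Unfold 2 (reflect across h@4): 8 holes -> [(1, 14), (1, 15), (2, 14), (2, 15), (5, 14), (5, 15), (6, 14), (6, 15)]
Unfold 3 (reflect across v@8): 16 holes -> [(1, 0), (1, 1), (1, 14), (1, 15), (2, 0), (2, 1), (2, 14), (2, 15), (5, 0), (5, 1), (5, 14), (5, 15), (6, 0), (6, 1), (6, 14), (6, 15)]

Answer: ................
OO............OO
OO............OO
................
................
OO............OO
OO............OO
................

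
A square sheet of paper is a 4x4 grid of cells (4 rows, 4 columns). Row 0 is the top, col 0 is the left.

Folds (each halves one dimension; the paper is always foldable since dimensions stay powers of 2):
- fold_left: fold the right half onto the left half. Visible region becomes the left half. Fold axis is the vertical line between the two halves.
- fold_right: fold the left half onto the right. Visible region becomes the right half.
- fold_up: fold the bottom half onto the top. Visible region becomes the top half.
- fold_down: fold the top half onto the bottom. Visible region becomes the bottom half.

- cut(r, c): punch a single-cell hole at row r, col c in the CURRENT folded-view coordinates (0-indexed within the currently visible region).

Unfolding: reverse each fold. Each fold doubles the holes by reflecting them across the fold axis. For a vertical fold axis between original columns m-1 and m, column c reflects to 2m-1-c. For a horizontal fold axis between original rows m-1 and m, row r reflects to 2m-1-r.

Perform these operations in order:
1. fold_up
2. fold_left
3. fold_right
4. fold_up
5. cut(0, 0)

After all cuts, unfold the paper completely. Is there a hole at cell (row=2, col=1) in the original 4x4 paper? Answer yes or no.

Answer: yes

Derivation:
Op 1 fold_up: fold axis h@2; visible region now rows[0,2) x cols[0,4) = 2x4
Op 2 fold_left: fold axis v@2; visible region now rows[0,2) x cols[0,2) = 2x2
Op 3 fold_right: fold axis v@1; visible region now rows[0,2) x cols[1,2) = 2x1
Op 4 fold_up: fold axis h@1; visible region now rows[0,1) x cols[1,2) = 1x1
Op 5 cut(0, 0): punch at orig (0,1); cuts so far [(0, 1)]; region rows[0,1) x cols[1,2) = 1x1
Unfold 1 (reflect across h@1): 2 holes -> [(0, 1), (1, 1)]
Unfold 2 (reflect across v@1): 4 holes -> [(0, 0), (0, 1), (1, 0), (1, 1)]
Unfold 3 (reflect across v@2): 8 holes -> [(0, 0), (0, 1), (0, 2), (0, 3), (1, 0), (1, 1), (1, 2), (1, 3)]
Unfold 4 (reflect across h@2): 16 holes -> [(0, 0), (0, 1), (0, 2), (0, 3), (1, 0), (1, 1), (1, 2), (1, 3), (2, 0), (2, 1), (2, 2), (2, 3), (3, 0), (3, 1), (3, 2), (3, 3)]
Holes: [(0, 0), (0, 1), (0, 2), (0, 3), (1, 0), (1, 1), (1, 2), (1, 3), (2, 0), (2, 1), (2, 2), (2, 3), (3, 0), (3, 1), (3, 2), (3, 3)]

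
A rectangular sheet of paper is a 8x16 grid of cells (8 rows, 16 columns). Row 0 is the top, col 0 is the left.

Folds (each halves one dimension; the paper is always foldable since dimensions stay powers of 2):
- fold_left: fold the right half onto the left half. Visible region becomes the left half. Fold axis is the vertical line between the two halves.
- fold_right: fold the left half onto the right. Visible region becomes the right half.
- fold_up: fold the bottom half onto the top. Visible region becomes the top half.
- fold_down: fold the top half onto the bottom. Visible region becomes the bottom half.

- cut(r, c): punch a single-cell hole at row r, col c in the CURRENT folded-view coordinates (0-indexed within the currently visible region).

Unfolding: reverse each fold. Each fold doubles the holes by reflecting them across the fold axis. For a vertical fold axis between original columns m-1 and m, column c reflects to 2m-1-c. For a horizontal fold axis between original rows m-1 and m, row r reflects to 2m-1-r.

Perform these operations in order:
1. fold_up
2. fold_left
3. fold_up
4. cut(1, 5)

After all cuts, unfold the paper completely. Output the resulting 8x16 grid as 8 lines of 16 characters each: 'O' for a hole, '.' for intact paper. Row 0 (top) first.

Answer: ................
.....O....O.....
.....O....O.....
................
................
.....O....O.....
.....O....O.....
................

Derivation:
Op 1 fold_up: fold axis h@4; visible region now rows[0,4) x cols[0,16) = 4x16
Op 2 fold_left: fold axis v@8; visible region now rows[0,4) x cols[0,8) = 4x8
Op 3 fold_up: fold axis h@2; visible region now rows[0,2) x cols[0,8) = 2x8
Op 4 cut(1, 5): punch at orig (1,5); cuts so far [(1, 5)]; region rows[0,2) x cols[0,8) = 2x8
Unfold 1 (reflect across h@2): 2 holes -> [(1, 5), (2, 5)]
Unfold 2 (reflect across v@8): 4 holes -> [(1, 5), (1, 10), (2, 5), (2, 10)]
Unfold 3 (reflect across h@4): 8 holes -> [(1, 5), (1, 10), (2, 5), (2, 10), (5, 5), (5, 10), (6, 5), (6, 10)]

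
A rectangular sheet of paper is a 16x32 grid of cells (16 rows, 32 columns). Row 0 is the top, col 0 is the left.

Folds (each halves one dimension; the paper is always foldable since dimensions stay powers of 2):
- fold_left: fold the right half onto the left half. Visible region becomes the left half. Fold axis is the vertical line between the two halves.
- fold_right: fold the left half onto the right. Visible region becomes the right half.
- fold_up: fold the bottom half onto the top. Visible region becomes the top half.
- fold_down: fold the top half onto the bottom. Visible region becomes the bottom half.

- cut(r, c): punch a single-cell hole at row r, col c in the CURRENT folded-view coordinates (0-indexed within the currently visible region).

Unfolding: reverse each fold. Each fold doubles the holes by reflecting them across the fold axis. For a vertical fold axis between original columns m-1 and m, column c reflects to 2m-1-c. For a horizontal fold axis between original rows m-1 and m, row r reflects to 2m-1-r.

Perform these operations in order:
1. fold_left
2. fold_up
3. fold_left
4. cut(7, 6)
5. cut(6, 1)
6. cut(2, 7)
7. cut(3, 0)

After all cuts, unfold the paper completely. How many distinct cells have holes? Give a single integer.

Answer: 32

Derivation:
Op 1 fold_left: fold axis v@16; visible region now rows[0,16) x cols[0,16) = 16x16
Op 2 fold_up: fold axis h@8; visible region now rows[0,8) x cols[0,16) = 8x16
Op 3 fold_left: fold axis v@8; visible region now rows[0,8) x cols[0,8) = 8x8
Op 4 cut(7, 6): punch at orig (7,6); cuts so far [(7, 6)]; region rows[0,8) x cols[0,8) = 8x8
Op 5 cut(6, 1): punch at orig (6,1); cuts so far [(6, 1), (7, 6)]; region rows[0,8) x cols[0,8) = 8x8
Op 6 cut(2, 7): punch at orig (2,7); cuts so far [(2, 7), (6, 1), (7, 6)]; region rows[0,8) x cols[0,8) = 8x8
Op 7 cut(3, 0): punch at orig (3,0); cuts so far [(2, 7), (3, 0), (6, 1), (7, 6)]; region rows[0,8) x cols[0,8) = 8x8
Unfold 1 (reflect across v@8): 8 holes -> [(2, 7), (2, 8), (3, 0), (3, 15), (6, 1), (6, 14), (7, 6), (7, 9)]
Unfold 2 (reflect across h@8): 16 holes -> [(2, 7), (2, 8), (3, 0), (3, 15), (6, 1), (6, 14), (7, 6), (7, 9), (8, 6), (8, 9), (9, 1), (9, 14), (12, 0), (12, 15), (13, 7), (13, 8)]
Unfold 3 (reflect across v@16): 32 holes -> [(2, 7), (2, 8), (2, 23), (2, 24), (3, 0), (3, 15), (3, 16), (3, 31), (6, 1), (6, 14), (6, 17), (6, 30), (7, 6), (7, 9), (7, 22), (7, 25), (8, 6), (8, 9), (8, 22), (8, 25), (9, 1), (9, 14), (9, 17), (9, 30), (12, 0), (12, 15), (12, 16), (12, 31), (13, 7), (13, 8), (13, 23), (13, 24)]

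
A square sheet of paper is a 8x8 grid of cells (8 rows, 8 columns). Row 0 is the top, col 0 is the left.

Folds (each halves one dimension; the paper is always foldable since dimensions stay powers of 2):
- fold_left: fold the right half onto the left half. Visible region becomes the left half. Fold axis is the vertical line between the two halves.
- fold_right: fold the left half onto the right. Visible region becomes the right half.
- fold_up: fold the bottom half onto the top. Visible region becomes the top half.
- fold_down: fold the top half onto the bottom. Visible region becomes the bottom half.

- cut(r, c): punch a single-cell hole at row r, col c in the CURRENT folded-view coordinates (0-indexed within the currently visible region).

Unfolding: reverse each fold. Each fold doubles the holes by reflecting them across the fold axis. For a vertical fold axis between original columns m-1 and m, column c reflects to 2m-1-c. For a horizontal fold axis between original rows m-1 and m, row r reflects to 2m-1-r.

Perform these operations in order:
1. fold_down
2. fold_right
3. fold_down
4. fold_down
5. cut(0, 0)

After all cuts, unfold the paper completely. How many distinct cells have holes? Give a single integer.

Op 1 fold_down: fold axis h@4; visible region now rows[4,8) x cols[0,8) = 4x8
Op 2 fold_right: fold axis v@4; visible region now rows[4,8) x cols[4,8) = 4x4
Op 3 fold_down: fold axis h@6; visible region now rows[6,8) x cols[4,8) = 2x4
Op 4 fold_down: fold axis h@7; visible region now rows[7,8) x cols[4,8) = 1x4
Op 5 cut(0, 0): punch at orig (7,4); cuts so far [(7, 4)]; region rows[7,8) x cols[4,8) = 1x4
Unfold 1 (reflect across h@7): 2 holes -> [(6, 4), (7, 4)]
Unfold 2 (reflect across h@6): 4 holes -> [(4, 4), (5, 4), (6, 4), (7, 4)]
Unfold 3 (reflect across v@4): 8 holes -> [(4, 3), (4, 4), (5, 3), (5, 4), (6, 3), (6, 4), (7, 3), (7, 4)]
Unfold 4 (reflect across h@4): 16 holes -> [(0, 3), (0, 4), (1, 3), (1, 4), (2, 3), (2, 4), (3, 3), (3, 4), (4, 3), (4, 4), (5, 3), (5, 4), (6, 3), (6, 4), (7, 3), (7, 4)]

Answer: 16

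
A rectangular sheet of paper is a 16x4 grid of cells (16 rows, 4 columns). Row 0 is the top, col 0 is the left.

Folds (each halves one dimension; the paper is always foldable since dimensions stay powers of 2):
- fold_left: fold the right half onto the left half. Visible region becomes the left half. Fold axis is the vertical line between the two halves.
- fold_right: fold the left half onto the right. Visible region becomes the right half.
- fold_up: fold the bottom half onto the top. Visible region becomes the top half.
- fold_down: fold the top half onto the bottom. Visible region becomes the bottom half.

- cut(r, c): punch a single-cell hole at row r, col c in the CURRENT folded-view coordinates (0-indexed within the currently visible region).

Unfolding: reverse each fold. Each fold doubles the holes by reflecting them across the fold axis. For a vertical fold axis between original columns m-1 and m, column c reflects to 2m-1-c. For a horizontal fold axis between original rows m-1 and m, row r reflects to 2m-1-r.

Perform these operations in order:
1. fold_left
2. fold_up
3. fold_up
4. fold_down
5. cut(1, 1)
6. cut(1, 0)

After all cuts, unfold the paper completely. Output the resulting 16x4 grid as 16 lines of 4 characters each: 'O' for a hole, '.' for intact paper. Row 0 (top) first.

Answer: OOOO
....
....
OOOO
OOOO
....
....
OOOO
OOOO
....
....
OOOO
OOOO
....
....
OOOO

Derivation:
Op 1 fold_left: fold axis v@2; visible region now rows[0,16) x cols[0,2) = 16x2
Op 2 fold_up: fold axis h@8; visible region now rows[0,8) x cols[0,2) = 8x2
Op 3 fold_up: fold axis h@4; visible region now rows[0,4) x cols[0,2) = 4x2
Op 4 fold_down: fold axis h@2; visible region now rows[2,4) x cols[0,2) = 2x2
Op 5 cut(1, 1): punch at orig (3,1); cuts so far [(3, 1)]; region rows[2,4) x cols[0,2) = 2x2
Op 6 cut(1, 0): punch at orig (3,0); cuts so far [(3, 0), (3, 1)]; region rows[2,4) x cols[0,2) = 2x2
Unfold 1 (reflect across h@2): 4 holes -> [(0, 0), (0, 1), (3, 0), (3, 1)]
Unfold 2 (reflect across h@4): 8 holes -> [(0, 0), (0, 1), (3, 0), (3, 1), (4, 0), (4, 1), (7, 0), (7, 1)]
Unfold 3 (reflect across h@8): 16 holes -> [(0, 0), (0, 1), (3, 0), (3, 1), (4, 0), (4, 1), (7, 0), (7, 1), (8, 0), (8, 1), (11, 0), (11, 1), (12, 0), (12, 1), (15, 0), (15, 1)]
Unfold 4 (reflect across v@2): 32 holes -> [(0, 0), (0, 1), (0, 2), (0, 3), (3, 0), (3, 1), (3, 2), (3, 3), (4, 0), (4, 1), (4, 2), (4, 3), (7, 0), (7, 1), (7, 2), (7, 3), (8, 0), (8, 1), (8, 2), (8, 3), (11, 0), (11, 1), (11, 2), (11, 3), (12, 0), (12, 1), (12, 2), (12, 3), (15, 0), (15, 1), (15, 2), (15, 3)]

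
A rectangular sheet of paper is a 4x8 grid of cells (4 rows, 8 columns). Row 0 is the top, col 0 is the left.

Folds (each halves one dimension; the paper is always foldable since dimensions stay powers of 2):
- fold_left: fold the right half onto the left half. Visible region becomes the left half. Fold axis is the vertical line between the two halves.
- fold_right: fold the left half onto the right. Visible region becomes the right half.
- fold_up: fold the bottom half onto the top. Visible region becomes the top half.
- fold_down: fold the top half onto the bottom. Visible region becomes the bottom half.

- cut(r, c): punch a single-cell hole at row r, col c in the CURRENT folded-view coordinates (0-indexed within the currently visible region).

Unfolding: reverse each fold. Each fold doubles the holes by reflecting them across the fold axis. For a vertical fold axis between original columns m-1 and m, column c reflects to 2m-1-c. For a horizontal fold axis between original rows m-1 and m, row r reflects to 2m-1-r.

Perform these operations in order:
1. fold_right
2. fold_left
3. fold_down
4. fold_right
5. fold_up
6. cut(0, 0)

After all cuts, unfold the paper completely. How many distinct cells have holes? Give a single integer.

Answer: 32

Derivation:
Op 1 fold_right: fold axis v@4; visible region now rows[0,4) x cols[4,8) = 4x4
Op 2 fold_left: fold axis v@6; visible region now rows[0,4) x cols[4,6) = 4x2
Op 3 fold_down: fold axis h@2; visible region now rows[2,4) x cols[4,6) = 2x2
Op 4 fold_right: fold axis v@5; visible region now rows[2,4) x cols[5,6) = 2x1
Op 5 fold_up: fold axis h@3; visible region now rows[2,3) x cols[5,6) = 1x1
Op 6 cut(0, 0): punch at orig (2,5); cuts so far [(2, 5)]; region rows[2,3) x cols[5,6) = 1x1
Unfold 1 (reflect across h@3): 2 holes -> [(2, 5), (3, 5)]
Unfold 2 (reflect across v@5): 4 holes -> [(2, 4), (2, 5), (3, 4), (3, 5)]
Unfold 3 (reflect across h@2): 8 holes -> [(0, 4), (0, 5), (1, 4), (1, 5), (2, 4), (2, 5), (3, 4), (3, 5)]
Unfold 4 (reflect across v@6): 16 holes -> [(0, 4), (0, 5), (0, 6), (0, 7), (1, 4), (1, 5), (1, 6), (1, 7), (2, 4), (2, 5), (2, 6), (2, 7), (3, 4), (3, 5), (3, 6), (3, 7)]
Unfold 5 (reflect across v@4): 32 holes -> [(0, 0), (0, 1), (0, 2), (0, 3), (0, 4), (0, 5), (0, 6), (0, 7), (1, 0), (1, 1), (1, 2), (1, 3), (1, 4), (1, 5), (1, 6), (1, 7), (2, 0), (2, 1), (2, 2), (2, 3), (2, 4), (2, 5), (2, 6), (2, 7), (3, 0), (3, 1), (3, 2), (3, 3), (3, 4), (3, 5), (3, 6), (3, 7)]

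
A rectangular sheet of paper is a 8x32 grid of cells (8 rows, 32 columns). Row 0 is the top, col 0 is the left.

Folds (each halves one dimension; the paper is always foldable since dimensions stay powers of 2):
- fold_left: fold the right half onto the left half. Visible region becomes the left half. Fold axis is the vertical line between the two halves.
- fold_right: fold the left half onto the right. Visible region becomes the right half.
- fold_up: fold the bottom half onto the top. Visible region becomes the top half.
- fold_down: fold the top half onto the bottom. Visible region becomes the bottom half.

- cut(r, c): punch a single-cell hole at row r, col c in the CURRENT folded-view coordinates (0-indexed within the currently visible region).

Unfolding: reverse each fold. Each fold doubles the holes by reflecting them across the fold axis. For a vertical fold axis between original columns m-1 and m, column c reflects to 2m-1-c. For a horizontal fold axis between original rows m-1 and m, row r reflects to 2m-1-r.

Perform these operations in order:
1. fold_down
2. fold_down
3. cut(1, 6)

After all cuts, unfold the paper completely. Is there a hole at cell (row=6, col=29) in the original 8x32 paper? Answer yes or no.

Answer: no

Derivation:
Op 1 fold_down: fold axis h@4; visible region now rows[4,8) x cols[0,32) = 4x32
Op 2 fold_down: fold axis h@6; visible region now rows[6,8) x cols[0,32) = 2x32
Op 3 cut(1, 6): punch at orig (7,6); cuts so far [(7, 6)]; region rows[6,8) x cols[0,32) = 2x32
Unfold 1 (reflect across h@6): 2 holes -> [(4, 6), (7, 6)]
Unfold 2 (reflect across h@4): 4 holes -> [(0, 6), (3, 6), (4, 6), (7, 6)]
Holes: [(0, 6), (3, 6), (4, 6), (7, 6)]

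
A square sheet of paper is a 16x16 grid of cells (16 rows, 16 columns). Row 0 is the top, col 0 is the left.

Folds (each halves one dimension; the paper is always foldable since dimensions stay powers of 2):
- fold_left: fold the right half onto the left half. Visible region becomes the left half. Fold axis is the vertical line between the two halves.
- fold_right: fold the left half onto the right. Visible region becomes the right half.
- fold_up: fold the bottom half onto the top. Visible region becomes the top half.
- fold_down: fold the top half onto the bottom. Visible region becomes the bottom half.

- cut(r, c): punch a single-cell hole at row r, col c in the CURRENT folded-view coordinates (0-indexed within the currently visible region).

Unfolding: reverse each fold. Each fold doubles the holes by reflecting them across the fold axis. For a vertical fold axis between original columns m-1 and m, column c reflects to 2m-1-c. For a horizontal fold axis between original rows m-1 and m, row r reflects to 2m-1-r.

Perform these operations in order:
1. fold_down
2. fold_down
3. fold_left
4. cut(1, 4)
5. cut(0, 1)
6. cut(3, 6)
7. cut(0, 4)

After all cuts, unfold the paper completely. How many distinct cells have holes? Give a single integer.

Op 1 fold_down: fold axis h@8; visible region now rows[8,16) x cols[0,16) = 8x16
Op 2 fold_down: fold axis h@12; visible region now rows[12,16) x cols[0,16) = 4x16
Op 3 fold_left: fold axis v@8; visible region now rows[12,16) x cols[0,8) = 4x8
Op 4 cut(1, 4): punch at orig (13,4); cuts so far [(13, 4)]; region rows[12,16) x cols[0,8) = 4x8
Op 5 cut(0, 1): punch at orig (12,1); cuts so far [(12, 1), (13, 4)]; region rows[12,16) x cols[0,8) = 4x8
Op 6 cut(3, 6): punch at orig (15,6); cuts so far [(12, 1), (13, 4), (15, 6)]; region rows[12,16) x cols[0,8) = 4x8
Op 7 cut(0, 4): punch at orig (12,4); cuts so far [(12, 1), (12, 4), (13, 4), (15, 6)]; region rows[12,16) x cols[0,8) = 4x8
Unfold 1 (reflect across v@8): 8 holes -> [(12, 1), (12, 4), (12, 11), (12, 14), (13, 4), (13, 11), (15, 6), (15, 9)]
Unfold 2 (reflect across h@12): 16 holes -> [(8, 6), (8, 9), (10, 4), (10, 11), (11, 1), (11, 4), (11, 11), (11, 14), (12, 1), (12, 4), (12, 11), (12, 14), (13, 4), (13, 11), (15, 6), (15, 9)]
Unfold 3 (reflect across h@8): 32 holes -> [(0, 6), (0, 9), (2, 4), (2, 11), (3, 1), (3, 4), (3, 11), (3, 14), (4, 1), (4, 4), (4, 11), (4, 14), (5, 4), (5, 11), (7, 6), (7, 9), (8, 6), (8, 9), (10, 4), (10, 11), (11, 1), (11, 4), (11, 11), (11, 14), (12, 1), (12, 4), (12, 11), (12, 14), (13, 4), (13, 11), (15, 6), (15, 9)]

Answer: 32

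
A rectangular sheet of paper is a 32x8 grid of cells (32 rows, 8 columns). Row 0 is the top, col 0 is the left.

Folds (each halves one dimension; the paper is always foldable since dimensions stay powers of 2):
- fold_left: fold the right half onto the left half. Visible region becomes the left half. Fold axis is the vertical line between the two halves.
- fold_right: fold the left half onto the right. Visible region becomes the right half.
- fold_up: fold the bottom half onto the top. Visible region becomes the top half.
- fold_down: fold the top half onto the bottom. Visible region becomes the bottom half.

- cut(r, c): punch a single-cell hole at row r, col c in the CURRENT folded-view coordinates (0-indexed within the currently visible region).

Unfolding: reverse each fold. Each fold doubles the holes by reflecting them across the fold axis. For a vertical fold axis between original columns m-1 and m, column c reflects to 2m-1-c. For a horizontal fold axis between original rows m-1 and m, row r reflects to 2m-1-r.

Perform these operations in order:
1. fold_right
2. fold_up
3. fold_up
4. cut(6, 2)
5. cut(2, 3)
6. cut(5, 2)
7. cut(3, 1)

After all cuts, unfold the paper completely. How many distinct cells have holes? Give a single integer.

Answer: 32

Derivation:
Op 1 fold_right: fold axis v@4; visible region now rows[0,32) x cols[4,8) = 32x4
Op 2 fold_up: fold axis h@16; visible region now rows[0,16) x cols[4,8) = 16x4
Op 3 fold_up: fold axis h@8; visible region now rows[0,8) x cols[4,8) = 8x4
Op 4 cut(6, 2): punch at orig (6,6); cuts so far [(6, 6)]; region rows[0,8) x cols[4,8) = 8x4
Op 5 cut(2, 3): punch at orig (2,7); cuts so far [(2, 7), (6, 6)]; region rows[0,8) x cols[4,8) = 8x4
Op 6 cut(5, 2): punch at orig (5,6); cuts so far [(2, 7), (5, 6), (6, 6)]; region rows[0,8) x cols[4,8) = 8x4
Op 7 cut(3, 1): punch at orig (3,5); cuts so far [(2, 7), (3, 5), (5, 6), (6, 6)]; region rows[0,8) x cols[4,8) = 8x4
Unfold 1 (reflect across h@8): 8 holes -> [(2, 7), (3, 5), (5, 6), (6, 6), (9, 6), (10, 6), (12, 5), (13, 7)]
Unfold 2 (reflect across h@16): 16 holes -> [(2, 7), (3, 5), (5, 6), (6, 6), (9, 6), (10, 6), (12, 5), (13, 7), (18, 7), (19, 5), (21, 6), (22, 6), (25, 6), (26, 6), (28, 5), (29, 7)]
Unfold 3 (reflect across v@4): 32 holes -> [(2, 0), (2, 7), (3, 2), (3, 5), (5, 1), (5, 6), (6, 1), (6, 6), (9, 1), (9, 6), (10, 1), (10, 6), (12, 2), (12, 5), (13, 0), (13, 7), (18, 0), (18, 7), (19, 2), (19, 5), (21, 1), (21, 6), (22, 1), (22, 6), (25, 1), (25, 6), (26, 1), (26, 6), (28, 2), (28, 5), (29, 0), (29, 7)]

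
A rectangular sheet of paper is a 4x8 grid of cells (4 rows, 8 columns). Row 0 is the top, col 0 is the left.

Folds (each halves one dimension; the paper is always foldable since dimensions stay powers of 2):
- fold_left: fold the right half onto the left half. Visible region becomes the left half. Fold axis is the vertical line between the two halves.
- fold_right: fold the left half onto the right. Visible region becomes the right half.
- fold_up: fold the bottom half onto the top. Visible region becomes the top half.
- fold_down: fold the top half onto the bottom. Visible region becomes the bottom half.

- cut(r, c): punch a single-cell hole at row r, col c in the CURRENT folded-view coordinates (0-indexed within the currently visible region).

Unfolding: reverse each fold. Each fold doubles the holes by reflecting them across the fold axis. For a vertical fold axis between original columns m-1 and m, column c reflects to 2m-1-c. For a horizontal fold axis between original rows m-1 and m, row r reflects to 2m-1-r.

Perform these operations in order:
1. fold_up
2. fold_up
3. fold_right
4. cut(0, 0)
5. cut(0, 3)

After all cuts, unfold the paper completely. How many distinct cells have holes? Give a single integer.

Op 1 fold_up: fold axis h@2; visible region now rows[0,2) x cols[0,8) = 2x8
Op 2 fold_up: fold axis h@1; visible region now rows[0,1) x cols[0,8) = 1x8
Op 3 fold_right: fold axis v@4; visible region now rows[0,1) x cols[4,8) = 1x4
Op 4 cut(0, 0): punch at orig (0,4); cuts so far [(0, 4)]; region rows[0,1) x cols[4,8) = 1x4
Op 5 cut(0, 3): punch at orig (0,7); cuts so far [(0, 4), (0, 7)]; region rows[0,1) x cols[4,8) = 1x4
Unfold 1 (reflect across v@4): 4 holes -> [(0, 0), (0, 3), (0, 4), (0, 7)]
Unfold 2 (reflect across h@1): 8 holes -> [(0, 0), (0, 3), (0, 4), (0, 7), (1, 0), (1, 3), (1, 4), (1, 7)]
Unfold 3 (reflect across h@2): 16 holes -> [(0, 0), (0, 3), (0, 4), (0, 7), (1, 0), (1, 3), (1, 4), (1, 7), (2, 0), (2, 3), (2, 4), (2, 7), (3, 0), (3, 3), (3, 4), (3, 7)]

Answer: 16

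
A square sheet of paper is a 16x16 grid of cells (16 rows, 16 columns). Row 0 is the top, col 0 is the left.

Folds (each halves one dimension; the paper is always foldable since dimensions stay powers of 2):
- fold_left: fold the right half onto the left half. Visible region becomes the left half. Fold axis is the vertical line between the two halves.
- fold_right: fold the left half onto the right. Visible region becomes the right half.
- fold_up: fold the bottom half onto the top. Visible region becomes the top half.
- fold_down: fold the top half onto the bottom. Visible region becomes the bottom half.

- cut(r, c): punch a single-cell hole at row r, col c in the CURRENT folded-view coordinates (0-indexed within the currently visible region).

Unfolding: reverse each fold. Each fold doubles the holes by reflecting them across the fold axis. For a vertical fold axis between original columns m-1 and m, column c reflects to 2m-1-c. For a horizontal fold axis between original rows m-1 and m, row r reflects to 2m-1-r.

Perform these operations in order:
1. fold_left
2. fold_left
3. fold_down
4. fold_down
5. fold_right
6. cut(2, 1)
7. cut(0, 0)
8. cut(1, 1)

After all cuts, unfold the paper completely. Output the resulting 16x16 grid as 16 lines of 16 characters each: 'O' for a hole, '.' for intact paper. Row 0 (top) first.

Op 1 fold_left: fold axis v@8; visible region now rows[0,16) x cols[0,8) = 16x8
Op 2 fold_left: fold axis v@4; visible region now rows[0,16) x cols[0,4) = 16x4
Op 3 fold_down: fold axis h@8; visible region now rows[8,16) x cols[0,4) = 8x4
Op 4 fold_down: fold axis h@12; visible region now rows[12,16) x cols[0,4) = 4x4
Op 5 fold_right: fold axis v@2; visible region now rows[12,16) x cols[2,4) = 4x2
Op 6 cut(2, 1): punch at orig (14,3); cuts so far [(14, 3)]; region rows[12,16) x cols[2,4) = 4x2
Op 7 cut(0, 0): punch at orig (12,2); cuts so far [(12, 2), (14, 3)]; region rows[12,16) x cols[2,4) = 4x2
Op 8 cut(1, 1): punch at orig (13,3); cuts so far [(12, 2), (13, 3), (14, 3)]; region rows[12,16) x cols[2,4) = 4x2
Unfold 1 (reflect across v@2): 6 holes -> [(12, 1), (12, 2), (13, 0), (13, 3), (14, 0), (14, 3)]
Unfold 2 (reflect across h@12): 12 holes -> [(9, 0), (9, 3), (10, 0), (10, 3), (11, 1), (11, 2), (12, 1), (12, 2), (13, 0), (13, 3), (14, 0), (14, 3)]
Unfold 3 (reflect across h@8): 24 holes -> [(1, 0), (1, 3), (2, 0), (2, 3), (3, 1), (3, 2), (4, 1), (4, 2), (5, 0), (5, 3), (6, 0), (6, 3), (9, 0), (9, 3), (10, 0), (10, 3), (11, 1), (11, 2), (12, 1), (12, 2), (13, 0), (13, 3), (14, 0), (14, 3)]
Unfold 4 (reflect across v@4): 48 holes -> [(1, 0), (1, 3), (1, 4), (1, 7), (2, 0), (2, 3), (2, 4), (2, 7), (3, 1), (3, 2), (3, 5), (3, 6), (4, 1), (4, 2), (4, 5), (4, 6), (5, 0), (5, 3), (5, 4), (5, 7), (6, 0), (6, 3), (6, 4), (6, 7), (9, 0), (9, 3), (9, 4), (9, 7), (10, 0), (10, 3), (10, 4), (10, 7), (11, 1), (11, 2), (11, 5), (11, 6), (12, 1), (12, 2), (12, 5), (12, 6), (13, 0), (13, 3), (13, 4), (13, 7), (14, 0), (14, 3), (14, 4), (14, 7)]
Unfold 5 (reflect across v@8): 96 holes -> [(1, 0), (1, 3), (1, 4), (1, 7), (1, 8), (1, 11), (1, 12), (1, 15), (2, 0), (2, 3), (2, 4), (2, 7), (2, 8), (2, 11), (2, 12), (2, 15), (3, 1), (3, 2), (3, 5), (3, 6), (3, 9), (3, 10), (3, 13), (3, 14), (4, 1), (4, 2), (4, 5), (4, 6), (4, 9), (4, 10), (4, 13), (4, 14), (5, 0), (5, 3), (5, 4), (5, 7), (5, 8), (5, 11), (5, 12), (5, 15), (6, 0), (6, 3), (6, 4), (6, 7), (6, 8), (6, 11), (6, 12), (6, 15), (9, 0), (9, 3), (9, 4), (9, 7), (9, 8), (9, 11), (9, 12), (9, 15), (10, 0), (10, 3), (10, 4), (10, 7), (10, 8), (10, 11), (10, 12), (10, 15), (11, 1), (11, 2), (11, 5), (11, 6), (11, 9), (11, 10), (11, 13), (11, 14), (12, 1), (12, 2), (12, 5), (12, 6), (12, 9), (12, 10), (12, 13), (12, 14), (13, 0), (13, 3), (13, 4), (13, 7), (13, 8), (13, 11), (13, 12), (13, 15), (14, 0), (14, 3), (14, 4), (14, 7), (14, 8), (14, 11), (14, 12), (14, 15)]

Answer: ................
O..OO..OO..OO..O
O..OO..OO..OO..O
.OO..OO..OO..OO.
.OO..OO..OO..OO.
O..OO..OO..OO..O
O..OO..OO..OO..O
................
................
O..OO..OO..OO..O
O..OO..OO..OO..O
.OO..OO..OO..OO.
.OO..OO..OO..OO.
O..OO..OO..OO..O
O..OO..OO..OO..O
................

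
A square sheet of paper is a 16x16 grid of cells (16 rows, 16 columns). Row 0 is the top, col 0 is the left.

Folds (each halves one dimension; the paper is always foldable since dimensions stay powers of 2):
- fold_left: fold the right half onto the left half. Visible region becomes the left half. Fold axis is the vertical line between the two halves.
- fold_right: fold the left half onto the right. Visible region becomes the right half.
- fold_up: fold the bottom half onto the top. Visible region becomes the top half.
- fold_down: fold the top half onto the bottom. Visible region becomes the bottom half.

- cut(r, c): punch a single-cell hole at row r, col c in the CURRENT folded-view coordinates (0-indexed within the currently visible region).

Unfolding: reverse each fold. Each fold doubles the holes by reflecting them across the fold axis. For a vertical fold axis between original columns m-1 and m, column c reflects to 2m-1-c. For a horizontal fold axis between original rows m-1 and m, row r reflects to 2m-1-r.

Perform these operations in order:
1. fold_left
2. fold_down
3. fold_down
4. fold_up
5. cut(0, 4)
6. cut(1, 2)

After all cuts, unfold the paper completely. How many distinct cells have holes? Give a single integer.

Op 1 fold_left: fold axis v@8; visible region now rows[0,16) x cols[0,8) = 16x8
Op 2 fold_down: fold axis h@8; visible region now rows[8,16) x cols[0,8) = 8x8
Op 3 fold_down: fold axis h@12; visible region now rows[12,16) x cols[0,8) = 4x8
Op 4 fold_up: fold axis h@14; visible region now rows[12,14) x cols[0,8) = 2x8
Op 5 cut(0, 4): punch at orig (12,4); cuts so far [(12, 4)]; region rows[12,14) x cols[0,8) = 2x8
Op 6 cut(1, 2): punch at orig (13,2); cuts so far [(12, 4), (13, 2)]; region rows[12,14) x cols[0,8) = 2x8
Unfold 1 (reflect across h@14): 4 holes -> [(12, 4), (13, 2), (14, 2), (15, 4)]
Unfold 2 (reflect across h@12): 8 holes -> [(8, 4), (9, 2), (10, 2), (11, 4), (12, 4), (13, 2), (14, 2), (15, 4)]
Unfold 3 (reflect across h@8): 16 holes -> [(0, 4), (1, 2), (2, 2), (3, 4), (4, 4), (5, 2), (6, 2), (7, 4), (8, 4), (9, 2), (10, 2), (11, 4), (12, 4), (13, 2), (14, 2), (15, 4)]
Unfold 4 (reflect across v@8): 32 holes -> [(0, 4), (0, 11), (1, 2), (1, 13), (2, 2), (2, 13), (3, 4), (3, 11), (4, 4), (4, 11), (5, 2), (5, 13), (6, 2), (6, 13), (7, 4), (7, 11), (8, 4), (8, 11), (9, 2), (9, 13), (10, 2), (10, 13), (11, 4), (11, 11), (12, 4), (12, 11), (13, 2), (13, 13), (14, 2), (14, 13), (15, 4), (15, 11)]

Answer: 32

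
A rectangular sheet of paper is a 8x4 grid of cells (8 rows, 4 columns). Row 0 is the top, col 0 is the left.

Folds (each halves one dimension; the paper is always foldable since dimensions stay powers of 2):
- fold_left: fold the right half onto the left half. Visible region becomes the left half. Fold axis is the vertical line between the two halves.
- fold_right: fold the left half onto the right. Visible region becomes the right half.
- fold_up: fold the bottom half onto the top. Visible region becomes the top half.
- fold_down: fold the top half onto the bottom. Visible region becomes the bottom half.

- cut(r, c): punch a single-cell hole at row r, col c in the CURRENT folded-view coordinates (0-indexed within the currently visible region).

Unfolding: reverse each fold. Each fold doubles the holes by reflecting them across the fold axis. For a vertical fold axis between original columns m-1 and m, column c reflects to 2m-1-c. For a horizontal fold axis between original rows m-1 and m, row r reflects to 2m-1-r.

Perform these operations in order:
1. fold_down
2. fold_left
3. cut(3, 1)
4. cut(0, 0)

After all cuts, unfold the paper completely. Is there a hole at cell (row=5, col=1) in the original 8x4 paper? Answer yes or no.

Op 1 fold_down: fold axis h@4; visible region now rows[4,8) x cols[0,4) = 4x4
Op 2 fold_left: fold axis v@2; visible region now rows[4,8) x cols[0,2) = 4x2
Op 3 cut(3, 1): punch at orig (7,1); cuts so far [(7, 1)]; region rows[4,8) x cols[0,2) = 4x2
Op 4 cut(0, 0): punch at orig (4,0); cuts so far [(4, 0), (7, 1)]; region rows[4,8) x cols[0,2) = 4x2
Unfold 1 (reflect across v@2): 4 holes -> [(4, 0), (4, 3), (7, 1), (7, 2)]
Unfold 2 (reflect across h@4): 8 holes -> [(0, 1), (0, 2), (3, 0), (3, 3), (4, 0), (4, 3), (7, 1), (7, 2)]
Holes: [(0, 1), (0, 2), (3, 0), (3, 3), (4, 0), (4, 3), (7, 1), (7, 2)]

Answer: no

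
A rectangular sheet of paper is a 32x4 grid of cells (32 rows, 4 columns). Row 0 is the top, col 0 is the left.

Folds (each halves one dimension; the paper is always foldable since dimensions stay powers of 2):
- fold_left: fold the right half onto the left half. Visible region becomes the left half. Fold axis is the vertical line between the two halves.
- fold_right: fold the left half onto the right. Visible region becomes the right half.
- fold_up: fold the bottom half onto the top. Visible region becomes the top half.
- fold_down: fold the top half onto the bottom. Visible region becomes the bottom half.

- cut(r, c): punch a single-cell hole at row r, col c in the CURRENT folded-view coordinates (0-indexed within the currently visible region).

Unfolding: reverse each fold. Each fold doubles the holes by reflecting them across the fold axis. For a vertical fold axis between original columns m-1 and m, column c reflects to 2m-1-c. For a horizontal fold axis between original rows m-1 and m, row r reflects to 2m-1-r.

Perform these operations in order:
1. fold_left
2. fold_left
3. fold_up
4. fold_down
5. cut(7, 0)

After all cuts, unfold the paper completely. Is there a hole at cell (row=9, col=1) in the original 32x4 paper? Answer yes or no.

Op 1 fold_left: fold axis v@2; visible region now rows[0,32) x cols[0,2) = 32x2
Op 2 fold_left: fold axis v@1; visible region now rows[0,32) x cols[0,1) = 32x1
Op 3 fold_up: fold axis h@16; visible region now rows[0,16) x cols[0,1) = 16x1
Op 4 fold_down: fold axis h@8; visible region now rows[8,16) x cols[0,1) = 8x1
Op 5 cut(7, 0): punch at orig (15,0); cuts so far [(15, 0)]; region rows[8,16) x cols[0,1) = 8x1
Unfold 1 (reflect across h@8): 2 holes -> [(0, 0), (15, 0)]
Unfold 2 (reflect across h@16): 4 holes -> [(0, 0), (15, 0), (16, 0), (31, 0)]
Unfold 3 (reflect across v@1): 8 holes -> [(0, 0), (0, 1), (15, 0), (15, 1), (16, 0), (16, 1), (31, 0), (31, 1)]
Unfold 4 (reflect across v@2): 16 holes -> [(0, 0), (0, 1), (0, 2), (0, 3), (15, 0), (15, 1), (15, 2), (15, 3), (16, 0), (16, 1), (16, 2), (16, 3), (31, 0), (31, 1), (31, 2), (31, 3)]
Holes: [(0, 0), (0, 1), (0, 2), (0, 3), (15, 0), (15, 1), (15, 2), (15, 3), (16, 0), (16, 1), (16, 2), (16, 3), (31, 0), (31, 1), (31, 2), (31, 3)]

Answer: no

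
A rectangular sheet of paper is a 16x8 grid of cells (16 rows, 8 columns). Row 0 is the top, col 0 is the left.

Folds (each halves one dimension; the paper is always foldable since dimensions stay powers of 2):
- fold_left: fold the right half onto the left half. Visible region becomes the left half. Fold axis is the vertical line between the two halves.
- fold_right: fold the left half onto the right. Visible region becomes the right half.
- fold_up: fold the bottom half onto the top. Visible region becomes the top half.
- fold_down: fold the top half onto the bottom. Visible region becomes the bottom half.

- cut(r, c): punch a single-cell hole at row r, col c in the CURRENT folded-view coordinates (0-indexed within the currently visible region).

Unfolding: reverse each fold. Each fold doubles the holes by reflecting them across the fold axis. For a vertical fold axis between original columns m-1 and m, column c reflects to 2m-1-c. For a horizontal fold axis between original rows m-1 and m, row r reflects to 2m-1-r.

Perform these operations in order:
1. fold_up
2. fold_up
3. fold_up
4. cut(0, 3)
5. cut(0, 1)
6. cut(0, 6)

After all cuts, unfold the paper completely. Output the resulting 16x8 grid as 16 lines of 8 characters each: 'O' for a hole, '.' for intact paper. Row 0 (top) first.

Answer: .O.O..O.
........
........
.O.O..O.
.O.O..O.
........
........
.O.O..O.
.O.O..O.
........
........
.O.O..O.
.O.O..O.
........
........
.O.O..O.

Derivation:
Op 1 fold_up: fold axis h@8; visible region now rows[0,8) x cols[0,8) = 8x8
Op 2 fold_up: fold axis h@4; visible region now rows[0,4) x cols[0,8) = 4x8
Op 3 fold_up: fold axis h@2; visible region now rows[0,2) x cols[0,8) = 2x8
Op 4 cut(0, 3): punch at orig (0,3); cuts so far [(0, 3)]; region rows[0,2) x cols[0,8) = 2x8
Op 5 cut(0, 1): punch at orig (0,1); cuts so far [(0, 1), (0, 3)]; region rows[0,2) x cols[0,8) = 2x8
Op 6 cut(0, 6): punch at orig (0,6); cuts so far [(0, 1), (0, 3), (0, 6)]; region rows[0,2) x cols[0,8) = 2x8
Unfold 1 (reflect across h@2): 6 holes -> [(0, 1), (0, 3), (0, 6), (3, 1), (3, 3), (3, 6)]
Unfold 2 (reflect across h@4): 12 holes -> [(0, 1), (0, 3), (0, 6), (3, 1), (3, 3), (3, 6), (4, 1), (4, 3), (4, 6), (7, 1), (7, 3), (7, 6)]
Unfold 3 (reflect across h@8): 24 holes -> [(0, 1), (0, 3), (0, 6), (3, 1), (3, 3), (3, 6), (4, 1), (4, 3), (4, 6), (7, 1), (7, 3), (7, 6), (8, 1), (8, 3), (8, 6), (11, 1), (11, 3), (11, 6), (12, 1), (12, 3), (12, 6), (15, 1), (15, 3), (15, 6)]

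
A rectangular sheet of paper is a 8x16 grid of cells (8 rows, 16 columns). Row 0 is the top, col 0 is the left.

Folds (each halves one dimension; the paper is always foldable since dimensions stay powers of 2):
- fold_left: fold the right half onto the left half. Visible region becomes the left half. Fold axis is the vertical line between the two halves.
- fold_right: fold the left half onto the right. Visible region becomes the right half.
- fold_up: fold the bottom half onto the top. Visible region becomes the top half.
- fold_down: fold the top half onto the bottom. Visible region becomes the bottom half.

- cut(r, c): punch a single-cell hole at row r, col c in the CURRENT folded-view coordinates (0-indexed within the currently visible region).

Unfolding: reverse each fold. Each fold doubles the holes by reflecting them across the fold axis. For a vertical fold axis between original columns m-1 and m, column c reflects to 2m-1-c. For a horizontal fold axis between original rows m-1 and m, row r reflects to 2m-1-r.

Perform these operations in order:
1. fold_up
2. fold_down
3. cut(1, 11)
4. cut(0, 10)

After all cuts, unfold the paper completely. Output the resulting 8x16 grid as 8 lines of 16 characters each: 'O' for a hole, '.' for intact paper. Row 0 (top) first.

Answer: ...........O....
..........O.....
..........O.....
...........O....
...........O....
..........O.....
..........O.....
...........O....

Derivation:
Op 1 fold_up: fold axis h@4; visible region now rows[0,4) x cols[0,16) = 4x16
Op 2 fold_down: fold axis h@2; visible region now rows[2,4) x cols[0,16) = 2x16
Op 3 cut(1, 11): punch at orig (3,11); cuts so far [(3, 11)]; region rows[2,4) x cols[0,16) = 2x16
Op 4 cut(0, 10): punch at orig (2,10); cuts so far [(2, 10), (3, 11)]; region rows[2,4) x cols[0,16) = 2x16
Unfold 1 (reflect across h@2): 4 holes -> [(0, 11), (1, 10), (2, 10), (3, 11)]
Unfold 2 (reflect across h@4): 8 holes -> [(0, 11), (1, 10), (2, 10), (3, 11), (4, 11), (5, 10), (6, 10), (7, 11)]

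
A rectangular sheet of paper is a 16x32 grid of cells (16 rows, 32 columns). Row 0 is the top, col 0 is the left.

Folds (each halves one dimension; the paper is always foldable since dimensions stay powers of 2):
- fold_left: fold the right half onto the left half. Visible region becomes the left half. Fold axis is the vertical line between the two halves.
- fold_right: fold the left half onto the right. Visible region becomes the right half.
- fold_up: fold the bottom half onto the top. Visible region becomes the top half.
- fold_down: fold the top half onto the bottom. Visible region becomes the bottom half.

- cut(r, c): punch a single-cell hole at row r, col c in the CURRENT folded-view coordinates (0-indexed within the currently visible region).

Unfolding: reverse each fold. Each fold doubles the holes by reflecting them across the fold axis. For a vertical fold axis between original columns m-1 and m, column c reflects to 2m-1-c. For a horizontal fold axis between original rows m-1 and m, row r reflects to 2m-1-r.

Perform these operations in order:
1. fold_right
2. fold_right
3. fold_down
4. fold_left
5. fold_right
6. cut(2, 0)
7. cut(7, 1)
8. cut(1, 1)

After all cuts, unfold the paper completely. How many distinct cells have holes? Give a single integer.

Answer: 96

Derivation:
Op 1 fold_right: fold axis v@16; visible region now rows[0,16) x cols[16,32) = 16x16
Op 2 fold_right: fold axis v@24; visible region now rows[0,16) x cols[24,32) = 16x8
Op 3 fold_down: fold axis h@8; visible region now rows[8,16) x cols[24,32) = 8x8
Op 4 fold_left: fold axis v@28; visible region now rows[8,16) x cols[24,28) = 8x4
Op 5 fold_right: fold axis v@26; visible region now rows[8,16) x cols[26,28) = 8x2
Op 6 cut(2, 0): punch at orig (10,26); cuts so far [(10, 26)]; region rows[8,16) x cols[26,28) = 8x2
Op 7 cut(7, 1): punch at orig (15,27); cuts so far [(10, 26), (15, 27)]; region rows[8,16) x cols[26,28) = 8x2
Op 8 cut(1, 1): punch at orig (9,27); cuts so far [(9, 27), (10, 26), (15, 27)]; region rows[8,16) x cols[26,28) = 8x2
Unfold 1 (reflect across v@26): 6 holes -> [(9, 24), (9, 27), (10, 25), (10, 26), (15, 24), (15, 27)]
Unfold 2 (reflect across v@28): 12 holes -> [(9, 24), (9, 27), (9, 28), (9, 31), (10, 25), (10, 26), (10, 29), (10, 30), (15, 24), (15, 27), (15, 28), (15, 31)]
Unfold 3 (reflect across h@8): 24 holes -> [(0, 24), (0, 27), (0, 28), (0, 31), (5, 25), (5, 26), (5, 29), (5, 30), (6, 24), (6, 27), (6, 28), (6, 31), (9, 24), (9, 27), (9, 28), (9, 31), (10, 25), (10, 26), (10, 29), (10, 30), (15, 24), (15, 27), (15, 28), (15, 31)]
Unfold 4 (reflect across v@24): 48 holes -> [(0, 16), (0, 19), (0, 20), (0, 23), (0, 24), (0, 27), (0, 28), (0, 31), (5, 17), (5, 18), (5, 21), (5, 22), (5, 25), (5, 26), (5, 29), (5, 30), (6, 16), (6, 19), (6, 20), (6, 23), (6, 24), (6, 27), (6, 28), (6, 31), (9, 16), (9, 19), (9, 20), (9, 23), (9, 24), (9, 27), (9, 28), (9, 31), (10, 17), (10, 18), (10, 21), (10, 22), (10, 25), (10, 26), (10, 29), (10, 30), (15, 16), (15, 19), (15, 20), (15, 23), (15, 24), (15, 27), (15, 28), (15, 31)]
Unfold 5 (reflect across v@16): 96 holes -> [(0, 0), (0, 3), (0, 4), (0, 7), (0, 8), (0, 11), (0, 12), (0, 15), (0, 16), (0, 19), (0, 20), (0, 23), (0, 24), (0, 27), (0, 28), (0, 31), (5, 1), (5, 2), (5, 5), (5, 6), (5, 9), (5, 10), (5, 13), (5, 14), (5, 17), (5, 18), (5, 21), (5, 22), (5, 25), (5, 26), (5, 29), (5, 30), (6, 0), (6, 3), (6, 4), (6, 7), (6, 8), (6, 11), (6, 12), (6, 15), (6, 16), (6, 19), (6, 20), (6, 23), (6, 24), (6, 27), (6, 28), (6, 31), (9, 0), (9, 3), (9, 4), (9, 7), (9, 8), (9, 11), (9, 12), (9, 15), (9, 16), (9, 19), (9, 20), (9, 23), (9, 24), (9, 27), (9, 28), (9, 31), (10, 1), (10, 2), (10, 5), (10, 6), (10, 9), (10, 10), (10, 13), (10, 14), (10, 17), (10, 18), (10, 21), (10, 22), (10, 25), (10, 26), (10, 29), (10, 30), (15, 0), (15, 3), (15, 4), (15, 7), (15, 8), (15, 11), (15, 12), (15, 15), (15, 16), (15, 19), (15, 20), (15, 23), (15, 24), (15, 27), (15, 28), (15, 31)]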